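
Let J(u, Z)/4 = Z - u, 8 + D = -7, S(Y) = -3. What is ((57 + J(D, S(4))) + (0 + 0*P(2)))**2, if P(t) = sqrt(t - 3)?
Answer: 11025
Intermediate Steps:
D = -15 (D = -8 - 7 = -15)
J(u, Z) = -4*u + 4*Z (J(u, Z) = 4*(Z - u) = -4*u + 4*Z)
P(t) = sqrt(-3 + t)
((57 + J(D, S(4))) + (0 + 0*P(2)))**2 = ((57 + (-4*(-15) + 4*(-3))) + (0 + 0*sqrt(-3 + 2)))**2 = ((57 + (60 - 12)) + (0 + 0*sqrt(-1)))**2 = ((57 + 48) + (0 + 0*I))**2 = (105 + (0 + 0))**2 = (105 + 0)**2 = 105**2 = 11025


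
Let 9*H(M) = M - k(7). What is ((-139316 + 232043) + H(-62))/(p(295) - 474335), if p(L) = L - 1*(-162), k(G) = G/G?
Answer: -46360/236939 ≈ -0.19566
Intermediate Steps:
k(G) = 1
p(L) = 162 + L (p(L) = L + 162 = 162 + L)
H(M) = -1/9 + M/9 (H(M) = (M - 1*1)/9 = (M - 1)/9 = (-1 + M)/9 = -1/9 + M/9)
((-139316 + 232043) + H(-62))/(p(295) - 474335) = ((-139316 + 232043) + (-1/9 + (1/9)*(-62)))/((162 + 295) - 474335) = (92727 + (-1/9 - 62/9))/(457 - 474335) = (92727 - 7)/(-473878) = 92720*(-1/473878) = -46360/236939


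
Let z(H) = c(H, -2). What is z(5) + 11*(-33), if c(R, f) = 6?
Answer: -357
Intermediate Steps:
z(H) = 6
z(5) + 11*(-33) = 6 + 11*(-33) = 6 - 363 = -357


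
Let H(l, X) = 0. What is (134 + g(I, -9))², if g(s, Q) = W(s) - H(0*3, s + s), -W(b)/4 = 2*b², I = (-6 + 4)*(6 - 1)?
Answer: 443556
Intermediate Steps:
I = -10 (I = -2*5 = -10)
W(b) = -8*b²
g(s, Q) = -8*s² (g(s, Q) = -8*s² - 1*0 = -8*s² + 0 = -8*s²)
(134 + g(I, -9))² = (134 - 8*(-10)²)² = (134 - 8*100)² = (134 - 800)² = (-666)² = 443556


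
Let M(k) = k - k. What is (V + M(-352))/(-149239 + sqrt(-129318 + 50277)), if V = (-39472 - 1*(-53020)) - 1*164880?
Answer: 11292318174/11136179081 + 75666*I*sqrt(79041)/11136179081 ≈ 1.014 + 0.0019103*I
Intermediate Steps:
M(k) = 0
V = -151332 (V = (-39472 + 53020) - 164880 = 13548 - 164880 = -151332)
(V + M(-352))/(-149239 + sqrt(-129318 + 50277)) = (-151332 + 0)/(-149239 + sqrt(-129318 + 50277)) = -151332/(-149239 + sqrt(-79041)) = -151332/(-149239 + I*sqrt(79041))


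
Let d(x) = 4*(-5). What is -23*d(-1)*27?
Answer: 12420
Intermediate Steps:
d(x) = -20
-23*d(-1)*27 = -23*(-20)*27 = 460*27 = 12420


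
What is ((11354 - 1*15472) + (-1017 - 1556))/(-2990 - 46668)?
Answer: 6691/49658 ≈ 0.13474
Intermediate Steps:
((11354 - 1*15472) + (-1017 - 1556))/(-2990 - 46668) = ((11354 - 15472) - 2573)/(-49658) = (-4118 - 2573)*(-1/49658) = -6691*(-1/49658) = 6691/49658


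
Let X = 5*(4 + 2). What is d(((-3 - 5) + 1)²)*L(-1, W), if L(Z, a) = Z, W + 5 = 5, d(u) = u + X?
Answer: -79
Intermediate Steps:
X = 30 (X = 5*6 = 30)
d(u) = 30 + u (d(u) = u + 30 = 30 + u)
W = 0 (W = -5 + 5 = 0)
d(((-3 - 5) + 1)²)*L(-1, W) = (30 + ((-3 - 5) + 1)²)*(-1) = (30 + (-8 + 1)²)*(-1) = (30 + (-7)²)*(-1) = (30 + 49)*(-1) = 79*(-1) = -79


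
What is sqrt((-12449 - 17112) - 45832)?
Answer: 3*I*sqrt(8377) ≈ 274.58*I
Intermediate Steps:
sqrt((-12449 - 17112) - 45832) = sqrt(-29561 - 45832) = sqrt(-75393) = 3*I*sqrt(8377)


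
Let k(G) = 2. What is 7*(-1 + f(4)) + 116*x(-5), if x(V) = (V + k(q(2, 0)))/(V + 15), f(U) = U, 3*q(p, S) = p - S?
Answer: -69/5 ≈ -13.800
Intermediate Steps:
q(p, S) = -S/3 + p/3 (q(p, S) = (p - S)/3 = -S/3 + p/3)
x(V) = (2 + V)/(15 + V) (x(V) = (V + 2)/(V + 15) = (2 + V)/(15 + V))
7*(-1 + f(4)) + 116*x(-5) = 7*(-1 + 4) + 116*((2 - 5)/(15 - 5)) = 7*3 + 116*(-3/10) = 21 + 116*((⅒)*(-3)) = 21 + 116*(-3/10) = 21 - 174/5 = -69/5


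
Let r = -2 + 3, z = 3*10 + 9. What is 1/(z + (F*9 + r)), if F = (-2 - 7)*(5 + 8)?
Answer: -1/1013 ≈ -0.00098717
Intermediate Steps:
z = 39 (z = 30 + 9 = 39)
F = -117 (F = -9*13 = -117)
r = 1
1/(z + (F*9 + r)) = 1/(39 + (-117*9 + 1)) = 1/(39 + (-1053 + 1)) = 1/(39 - 1052) = 1/(-1013) = -1/1013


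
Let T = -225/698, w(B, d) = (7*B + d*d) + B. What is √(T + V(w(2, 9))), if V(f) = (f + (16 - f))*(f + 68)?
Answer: √1286061510/698 ≈ 51.378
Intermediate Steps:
w(B, d) = d² + 8*B (w(B, d) = (7*B + d²) + B = (d² + 7*B) + B = d² + 8*B)
T = -225/698 (T = -225*1/698 = -225/698 ≈ -0.32235)
V(f) = 1088 + 16*f (V(f) = 16*(68 + f) = 1088 + 16*f)
√(T + V(w(2, 9))) = √(-225/698 + (1088 + 16*(9² + 8*2))) = √(-225/698 + (1088 + 16*(81 + 16))) = √(-225/698 + (1088 + 16*97)) = √(-225/698 + (1088 + 1552)) = √(-225/698 + 2640) = √(1842495/698) = √1286061510/698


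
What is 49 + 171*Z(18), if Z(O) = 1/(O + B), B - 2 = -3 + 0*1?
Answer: 1004/17 ≈ 59.059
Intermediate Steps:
B = -1 (B = 2 + (-3 + 0*1) = 2 + (-3 + 0) = 2 - 3 = -1)
Z(O) = 1/(-1 + O) (Z(O) = 1/(O - 1) = 1/(-1 + O))
49 + 171*Z(18) = 49 + 171/(-1 + 18) = 49 + 171/17 = 1004/17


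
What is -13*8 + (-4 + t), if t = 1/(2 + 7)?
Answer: -971/9 ≈ -107.89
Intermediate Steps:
t = 1/9 ≈ 0.11111
-13*8 + (-4 + t) = -13*8 + (-4 + 1/9) = -104 - 35/9 = -971/9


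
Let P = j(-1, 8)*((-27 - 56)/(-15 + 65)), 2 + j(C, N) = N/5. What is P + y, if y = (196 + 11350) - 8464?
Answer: 385333/125 ≈ 3082.7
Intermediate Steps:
j(C, N) = -2 + N/5
P = 83/125 (P = (-2 + (⅕)*8)*((-27 - 56)/(-15 + 65)) = (-2 + 8/5)*(-83/50) = -(-166)/(5*50) = -⅖*(-83/50) = 83/125 ≈ 0.66400)
y = 3082 (y = 11546 - 8464 = 3082)
P + y = 83/125 + 3082 = 385333/125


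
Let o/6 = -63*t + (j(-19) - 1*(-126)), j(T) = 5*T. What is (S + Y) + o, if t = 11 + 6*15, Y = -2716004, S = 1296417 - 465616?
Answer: -1923195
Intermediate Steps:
S = 830801
t = 101 (t = 11 + 90 = 101)
o = -37992 (o = 6*(-63*101 + (5*(-19) - 1*(-126))) = 6*(-6363 + (-95 + 126)) = 6*(-6363 + 31) = 6*(-6332) = -37992)
(S + Y) + o = (830801 - 2716004) - 37992 = -1885203 - 37992 = -1923195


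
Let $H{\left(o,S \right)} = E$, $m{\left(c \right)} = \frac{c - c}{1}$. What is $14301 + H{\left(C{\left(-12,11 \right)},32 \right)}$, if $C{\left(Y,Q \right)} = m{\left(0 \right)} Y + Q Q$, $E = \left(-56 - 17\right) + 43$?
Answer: $14271$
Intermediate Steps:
$E = -30$ ($E = -73 + 43 = -30$)
$m{\left(c \right)} = 0$ ($m{\left(c \right)} = 0 \cdot 1 = 0$)
$C{\left(Y,Q \right)} = Q^{2}$ ($C{\left(Y,Q \right)} = 0 Y + Q Q = 0 + Q^{2} = Q^{2}$)
$H{\left(o,S \right)} = -30$
$14301 + H{\left(C{\left(-12,11 \right)},32 \right)} = 14301 - 30 = 14271$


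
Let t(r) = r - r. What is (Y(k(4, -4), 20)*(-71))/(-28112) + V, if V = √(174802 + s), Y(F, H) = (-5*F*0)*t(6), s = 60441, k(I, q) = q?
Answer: √235243 ≈ 485.02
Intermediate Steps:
t(r) = 0
Y(F, H) = 0 (Y(F, H) = (-5*F*0)*0 = 0*0 = 0)
V = √235243 (V = √(174802 + 60441) = √235243 ≈ 485.02)
(Y(k(4, -4), 20)*(-71))/(-28112) + V = (0*(-71))/(-28112) + √235243 = 0*(-1/28112) + √235243 = 0 + √235243 = √235243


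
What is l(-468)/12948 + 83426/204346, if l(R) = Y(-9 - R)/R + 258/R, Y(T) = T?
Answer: 1014833359/2486482128 ≈ 0.40814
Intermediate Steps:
l(R) = 258/R + (-9 - R)/R (l(R) = (-9 - R)/R + 258/R = 258/R + (-9 - R)/R)
l(-468)/12948 + 83426/204346 = ((249 - 1*(-468))/(-468))/12948 + 83426/204346 = -(249 + 468)/468*(1/12948) + 83426*(1/204346) = -1/468*717*(1/12948) + 41713/102173 = -239/156*1/12948 + 41713/102173 = -239/2019888 + 41713/102173 = 1014833359/2486482128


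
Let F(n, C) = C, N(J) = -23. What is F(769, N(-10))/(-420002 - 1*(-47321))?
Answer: 23/372681 ≈ 6.1715e-5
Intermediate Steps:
F(769, N(-10))/(-420002 - 1*(-47321)) = -23/(-420002 - 1*(-47321)) = -23/(-420002 + 47321) = -23/(-372681) = -23*(-1/372681) = 23/372681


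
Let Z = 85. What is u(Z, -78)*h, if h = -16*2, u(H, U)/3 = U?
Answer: 7488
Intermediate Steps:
u(H, U) = 3*U
h = -32
u(Z, -78)*h = (3*(-78))*(-32) = -234*(-32) = 7488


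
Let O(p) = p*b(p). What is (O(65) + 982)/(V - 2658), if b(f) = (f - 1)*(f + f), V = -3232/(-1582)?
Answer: -214274781/1050431 ≈ -203.99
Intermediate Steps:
V = 1616/791 (V = -3232*(-1/1582) = 1616/791 ≈ 2.0430)
b(f) = 2*f*(-1 + f) (b(f) = (-1 + f)*(2*f) = 2*f*(-1 + f))
O(p) = 2*p²*(-1 + p) (O(p) = p*(2*p*(-1 + p)) = 2*p²*(-1 + p))
(O(65) + 982)/(V - 2658) = (2*65²*(-1 + 65) + 982)/(1616/791 - 2658) = (2*4225*64 + 982)/(-2100862/791) = (540800 + 982)*(-791/2100862) = 541782*(-791/2100862) = -214274781/1050431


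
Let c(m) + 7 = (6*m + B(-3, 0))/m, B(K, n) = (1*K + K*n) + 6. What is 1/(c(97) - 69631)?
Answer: -97/6754301 ≈ -1.4361e-5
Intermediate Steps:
B(K, n) = 6 + K + K*n (B(K, n) = (K + K*n) + 6 = 6 + K + K*n)
c(m) = -7 + (3 + 6*m)/m (c(m) = -7 + (6*m + (6 - 3 - 3*0))/m = -7 + (6*m + (6 - 3 + 0))/m = -7 + (6*m + 3)/m = -7 + (3 + 6*m)/m)
1/(c(97) - 69631) = 1/((3 - 1*97)/97 - 69631) = 1/((3 - 97)/97 - 69631) = 1/((1/97)*(-94) - 69631) = 1/(-94/97 - 69631) = 1/(-6754301/97) = -97/6754301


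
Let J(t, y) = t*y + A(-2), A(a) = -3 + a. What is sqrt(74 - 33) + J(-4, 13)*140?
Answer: -7980 + sqrt(41) ≈ -7973.6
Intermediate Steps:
J(t, y) = -5 + t*y (J(t, y) = t*y + (-3 - 2) = t*y - 5 = -5 + t*y)
sqrt(74 - 33) + J(-4, 13)*140 = sqrt(74 - 33) + (-5 - 4*13)*140 = sqrt(41) + (-5 - 52)*140 = sqrt(41) - 57*140 = sqrt(41) - 7980 = -7980 + sqrt(41)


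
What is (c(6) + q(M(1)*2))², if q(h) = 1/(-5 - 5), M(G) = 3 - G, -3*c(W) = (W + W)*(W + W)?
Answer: 231361/100 ≈ 2313.6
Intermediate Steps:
c(W) = -4*W²/3 (c(W) = -(W + W)*(W + W)/3 = -2*W*2*W/3 = -4*W²/3)
q(h) = -⅒ (q(h) = 1/(-10) = -⅒)
(c(6) + q(M(1)*2))² = (-4/3*6² - ⅒)² = (-4/3*36 - ⅒)² = (-48 - ⅒)² = (-481/10)² = 231361/100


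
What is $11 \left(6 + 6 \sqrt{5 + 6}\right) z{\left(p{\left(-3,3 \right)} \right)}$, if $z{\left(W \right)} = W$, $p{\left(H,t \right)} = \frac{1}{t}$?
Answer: $22 + 22 \sqrt{11} \approx 94.966$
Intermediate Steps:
$11 \left(6 + 6 \sqrt{5 + 6}\right) z{\left(p{\left(-3,3 \right)} \right)} = \frac{11 \left(6 + 6 \sqrt{5 + 6}\right)}{3} = 11 \left(6 + 6 \sqrt{11}\right) \frac{1}{3} = \left(66 + 66 \sqrt{11}\right) \frac{1}{3} = 22 + 22 \sqrt{11}$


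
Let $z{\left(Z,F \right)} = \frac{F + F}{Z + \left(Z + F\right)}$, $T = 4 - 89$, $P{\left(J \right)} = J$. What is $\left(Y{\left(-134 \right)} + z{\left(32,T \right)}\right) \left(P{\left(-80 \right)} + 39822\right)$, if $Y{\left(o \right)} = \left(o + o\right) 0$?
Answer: $\frac{6756140}{21} \approx 3.2172 \cdot 10^{5}$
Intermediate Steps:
$Y{\left(o \right)} = 0$ ($Y{\left(o \right)} = 2 o 0 = 0$)
$T = -85$
$z{\left(Z,F \right)} = \frac{2 F}{F + 2 Z}$ ($z{\left(Z,F \right)} = \frac{2 F}{Z + \left(F + Z\right)} = \frac{2 F}{F + 2 Z}$)
$\left(Y{\left(-134 \right)} + z{\left(32,T \right)}\right) \left(P{\left(-80 \right)} + 39822\right) = \left(0 + 2 \left(-85\right) \frac{1}{-85 + 2 \cdot 32}\right) \left(-80 + 39822\right) = \left(0 + 2 \left(-85\right) \frac{1}{-85 + 64}\right) 39742 = \left(0 + 2 \left(-85\right) \frac{1}{-21}\right) 39742 = \left(0 + 2 \left(-85\right) \left(- \frac{1}{21}\right)\right) 39742 = \left(0 + \frac{170}{21}\right) 39742 = \frac{170}{21} \cdot 39742 = \frac{6756140}{21}$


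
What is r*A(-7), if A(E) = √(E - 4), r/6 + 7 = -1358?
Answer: -8190*I*√11 ≈ -27163.0*I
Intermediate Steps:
r = -8190 (r = -42 + 6*(-1358) = -42 - 8148 = -8190)
A(E) = √(-4 + E)
r*A(-7) = -8190*√(-4 - 7) = -8190*I*√11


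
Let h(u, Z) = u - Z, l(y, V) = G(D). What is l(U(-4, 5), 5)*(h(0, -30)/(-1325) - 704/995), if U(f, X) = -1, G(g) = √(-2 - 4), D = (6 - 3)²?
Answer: -38506*I*√6/52735 ≈ -1.7886*I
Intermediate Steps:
D = 9 (D = 3² = 9)
G(g) = I*√6 (G(g) = √(-6) = I*√6)
l(y, V) = I*√6
l(U(-4, 5), 5)*(h(0, -30)/(-1325) - 704/995) = (I*√6)*((0 - 1*(-30))/(-1325) - 704/995) = (I*√6)*((0 + 30)*(-1/1325) - 704*1/995) = (I*√6)*(30*(-1/1325) - 704/995) = (I*√6)*(-6/265 - 704/995) = (I*√6)*(-38506/52735) = -38506*I*√6/52735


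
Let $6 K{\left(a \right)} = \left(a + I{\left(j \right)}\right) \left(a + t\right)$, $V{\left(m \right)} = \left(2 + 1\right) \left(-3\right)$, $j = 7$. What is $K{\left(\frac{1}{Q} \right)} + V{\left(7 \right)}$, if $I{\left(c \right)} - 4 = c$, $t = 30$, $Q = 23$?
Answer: $\frac{73474}{1587} \approx 46.297$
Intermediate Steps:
$I{\left(c \right)} = 4 + c$
$V{\left(m \right)} = -9$ ($V{\left(m \right)} = 3 \left(-3\right) = -9$)
$K{\left(a \right)} = \frac{\left(11 + a\right) \left(30 + a\right)}{6}$ ($K{\left(a \right)} = \frac{\left(a + \left(4 + 7\right)\right) \left(a + 30\right)}{6} = \frac{\left(a + 11\right) \left(30 + a\right)}{6} = \frac{\left(11 + a\right) \left(30 + a\right)}{6}$)
$K{\left(\frac{1}{Q} \right)} + V{\left(7 \right)} = \left(55 + \frac{\left(\frac{1}{23}\right)^{2}}{6} + \frac{41}{6 \cdot 23}\right) - 9 = \left(55 + \frac{1}{6 \cdot 529} + \frac{41}{6} \cdot \frac{1}{23}\right) - 9 = \left(55 + \frac{1}{6} \cdot \frac{1}{529} + \frac{41}{138}\right) - 9 = \left(55 + \frac{1}{3174} + \frac{41}{138}\right) - 9 = \frac{87757}{1587} - 9 = \frac{73474}{1587}$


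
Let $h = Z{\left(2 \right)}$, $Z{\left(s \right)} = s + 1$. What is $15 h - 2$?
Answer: $43$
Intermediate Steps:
$Z{\left(s \right)} = 1 + s$
$h = 3$ ($h = 1 + 2 = 3$)
$15 h - 2 = 15 \cdot 3 - 2 = 45 - 2 = 43$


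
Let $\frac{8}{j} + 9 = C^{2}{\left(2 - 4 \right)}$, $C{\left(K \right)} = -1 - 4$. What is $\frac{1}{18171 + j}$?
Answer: $\frac{2}{36343} \approx 5.5031 \cdot 10^{-5}$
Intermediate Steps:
$C{\left(K \right)} = -5$
$j = \frac{1}{2}$ ($j = \frac{8}{-9 + \left(-5\right)^{2}} = \frac{8}{-9 + 25} = \frac{8}{16} = 8 \cdot \frac{1}{16} = \frac{1}{2} \approx 0.5$)
$\frac{1}{18171 + j} = \frac{1}{18171 + \frac{1}{2}} = \frac{1}{\frac{36343}{2}} = \frac{2}{36343}$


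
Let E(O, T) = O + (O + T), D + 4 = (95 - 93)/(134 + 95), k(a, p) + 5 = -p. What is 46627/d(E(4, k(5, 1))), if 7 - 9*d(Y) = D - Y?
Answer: 13728321/425 ≈ 32302.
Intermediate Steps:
k(a, p) = -5 - p
D = -914/229 (D = -4 + (95 - 93)/(134 + 95) = -4 + 2/229 = -914/229 ≈ -3.9913)
E(O, T) = T + 2*O
d(Y) = 839/687 + Y/9 (d(Y) = 7/9 - (-914/229 - Y)/9 = 7/9 + (914/2061 + Y/9) = 839/687 + Y/9)
46627/d(E(4, k(5, 1))) = 46627/(839/687 + ((-5 - 1*1) + 2*4)/9) = 46627/(839/687 + ((-5 - 1) + 8)/9) = 46627/(839/687 + (-6 + 8)/9) = 46627/(839/687 + (⅑)*2) = 46627/(839/687 + 2/9) = 46627/(2975/2061) = 46627*(2061/2975) = 13728321/425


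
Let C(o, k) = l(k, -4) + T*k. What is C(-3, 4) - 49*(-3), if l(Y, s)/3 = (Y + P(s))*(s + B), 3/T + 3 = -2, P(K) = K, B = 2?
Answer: 723/5 ≈ 144.60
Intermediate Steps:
T = -⅗ (T = 3/(-3 - 2) = 3/(-5) = 3*(-⅕) = -⅗ ≈ -0.60000)
l(Y, s) = 3*(2 + s)*(Y + s) (l(Y, s) = 3*((Y + s)*(s + 2)) = 3*((Y + s)*(2 + s)) = 3*((2 + s)*(Y + s)) = 3*(2 + s)*(Y + s))
C(o, k) = 24 - 33*k/5 (C(o, k) = (3*(-4)² + 6*k + 6*(-4) + 3*k*(-4)) - 3*k/5 = (3*16 + 6*k - 24 - 12*k) - 3*k/5 = (48 + 6*k - 24 - 12*k) - 3*k/5 = (24 - 6*k) - 3*k/5 = 24 - 33*k/5)
C(-3, 4) - 49*(-3) = (24 - 33/5*4) - 49*(-3) = (24 - 132/5) + 147 = -12/5 + 147 = 723/5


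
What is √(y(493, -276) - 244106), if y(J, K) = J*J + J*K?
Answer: 5*I*√5485 ≈ 370.3*I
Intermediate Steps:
y(J, K) = J² + J*K
√(y(493, -276) - 244106) = √(493*(493 - 276) - 244106) = √(493*217 - 244106) = √(106981 - 244106) = √(-137125) = 5*I*√5485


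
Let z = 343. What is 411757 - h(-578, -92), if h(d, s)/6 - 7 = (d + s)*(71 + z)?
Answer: 2075995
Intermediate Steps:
h(d, s) = 42 + 2484*d + 2484*s (h(d, s) = 42 + 6*((d + s)*(71 + 343)) = 42 + 6*((d + s)*414) = 42 + 6*(414*d + 414*s) = 42 + (2484*d + 2484*s) = 42 + 2484*d + 2484*s)
411757 - h(-578, -92) = 411757 - (42 + 2484*(-578) + 2484*(-92)) = 411757 - (42 - 1435752 - 228528) = 411757 - 1*(-1664238) = 411757 + 1664238 = 2075995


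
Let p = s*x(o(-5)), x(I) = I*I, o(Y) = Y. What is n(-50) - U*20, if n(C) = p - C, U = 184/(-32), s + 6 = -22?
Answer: -535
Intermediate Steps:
s = -28 (s = -6 - 22 = -28)
x(I) = I²
U = -23/4 (U = 184*(-1/32) = -23/4 ≈ -5.7500)
p = -700 (p = -28*(-5)² = -28*25 = -700)
n(C) = -700 - C
n(-50) - U*20 = (-700 - 1*(-50)) - (-23)*20/4 = (-700 + 50) - 1*(-115) = -650 + 115 = -535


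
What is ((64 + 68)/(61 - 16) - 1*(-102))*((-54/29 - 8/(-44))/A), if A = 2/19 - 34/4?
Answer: 32059232/1526415 ≈ 21.003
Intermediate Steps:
A = -319/38 (A = 2*(1/19) - 34*¼ = 2/19 - 17/2 = -319/38 ≈ -8.3947)
((64 + 68)/(61 - 16) - 1*(-102))*((-54/29 - 8/(-44))/A) = ((64 + 68)/(61 - 16) - 1*(-102))*((-54/29 - 8/(-44))/(-319/38)) = (132/45 + 102)*((-54*1/29 - 8*(-1/44))*(-38/319)) = (132*(1/45) + 102)*((-54/29 + 2/11)*(-38/319)) = (44/15 + 102)*(-536/319*(-38/319)) = (1574/15)*(20368/101761) = 32059232/1526415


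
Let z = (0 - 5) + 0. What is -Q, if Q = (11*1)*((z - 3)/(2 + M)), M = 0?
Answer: 44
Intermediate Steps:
z = -5 (z = -5 + 0 = -5)
Q = -44 (Q = (11*1)*((-5 - 3)/(2 + 0)) = 11*(-8/2) = 11*(-8*½) = 11*(-4) = -44)
-Q = -1*(-44) = 44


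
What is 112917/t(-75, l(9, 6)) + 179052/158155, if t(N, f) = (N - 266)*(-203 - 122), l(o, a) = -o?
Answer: 7540365207/3505505575 ≈ 2.1510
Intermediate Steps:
t(N, f) = 86450 - 325*N (t(N, f) = (-266 + N)*(-325) = 86450 - 325*N)
112917/t(-75, l(9, 6)) + 179052/158155 = 112917/(86450 - 325*(-75)) + 179052/158155 = 112917/(86450 + 24375) + 179052*(1/158155) = 112917/110825 + 179052/158155 = 7540365207/3505505575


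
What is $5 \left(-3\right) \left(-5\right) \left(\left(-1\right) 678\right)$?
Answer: $-50850$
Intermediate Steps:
$5 \left(-3\right) \left(-5\right) \left(\left(-1\right) 678\right) = \left(-15\right) \left(-5\right) \left(-678\right) = 75 \left(-678\right) = -50850$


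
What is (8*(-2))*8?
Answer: -128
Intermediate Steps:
(8*(-2))*8 = -16*8 = -128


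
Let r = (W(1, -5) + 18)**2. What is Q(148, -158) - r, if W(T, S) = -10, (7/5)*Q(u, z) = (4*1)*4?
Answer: -368/7 ≈ -52.571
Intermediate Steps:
Q(u, z) = 80/7 (Q(u, z) = 5*((4*1)*4)/7 = 5*(4*4)/7 = (5/7)*16 = 80/7)
r = 64 (r = (-10 + 18)**2 = 8**2 = 64)
Q(148, -158) - r = 80/7 - 1*64 = 80/7 - 64 = -368/7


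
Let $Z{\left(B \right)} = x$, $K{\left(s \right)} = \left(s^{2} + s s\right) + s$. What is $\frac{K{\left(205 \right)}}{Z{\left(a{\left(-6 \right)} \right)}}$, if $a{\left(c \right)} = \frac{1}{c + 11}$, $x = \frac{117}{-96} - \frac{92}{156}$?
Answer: $- \frac{105150240}{2257} \approx -46589.0$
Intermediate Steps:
$K{\left(s \right)} = s + 2 s^{2}$ ($K{\left(s \right)} = \left(s^{2} + s^{2}\right) + s = 2 s^{2} + s = s + 2 s^{2}$)
$x = - \frac{2257}{1248}$ ($x = 117 \left(- \frac{1}{96}\right) - \frac{23}{39} = - \frac{39}{32} - \frac{23}{39} = - \frac{2257}{1248} \approx -1.8085$)
$a{\left(c \right)} = \frac{1}{11 + c}$
$Z{\left(B \right)} = - \frac{2257}{1248}$
$\frac{K{\left(205 \right)}}{Z{\left(a{\left(-6 \right)} \right)}} = \frac{205 \left(1 + 2 \cdot 205\right)}{- \frac{2257}{1248}} = 205 \left(1 + 410\right) \left(- \frac{1248}{2257}\right) = 205 \cdot 411 \left(- \frac{1248}{2257}\right) = 84255 \left(- \frac{1248}{2257}\right) = - \frac{105150240}{2257}$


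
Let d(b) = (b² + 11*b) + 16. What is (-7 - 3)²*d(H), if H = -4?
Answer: -1200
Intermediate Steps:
d(b) = 16 + b² + 11*b
(-7 - 3)²*d(H) = (-7 - 3)²*(16 + (-4)² + 11*(-4)) = (-10)²*(16 + 16 - 44) = 100*(-12) = -1200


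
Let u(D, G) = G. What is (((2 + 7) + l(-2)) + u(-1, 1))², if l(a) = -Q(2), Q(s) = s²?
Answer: 36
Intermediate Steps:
l(a) = -4 (l(a) = -1*2² = -1*4 = -4)
(((2 + 7) + l(-2)) + u(-1, 1))² = (((2 + 7) - 4) + 1)² = ((9 - 4) + 1)² = (5 + 1)² = 6² = 36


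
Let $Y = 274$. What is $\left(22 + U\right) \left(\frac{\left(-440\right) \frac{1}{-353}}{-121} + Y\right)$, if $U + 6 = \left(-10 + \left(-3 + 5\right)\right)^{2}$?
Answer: $\frac{85112160}{3883} \approx 21919.0$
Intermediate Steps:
$U = 58$ ($U = -6 + \left(-10 + \left(-3 + 5\right)\right)^{2} = -6 + \left(-10 + 2\right)^{2} = -6 + \left(-8\right)^{2} = -6 + 64 = 58$)
$\left(22 + U\right) \left(\frac{\left(-440\right) \frac{1}{-353}}{-121} + Y\right) = \left(22 + 58\right) \left(\frac{\left(-440\right) \frac{1}{-353}}{-121} + 274\right) = 80 \left(\left(-440\right) \left(- \frac{1}{353}\right) \left(- \frac{1}{121}\right) + 274\right) = 80 \left(\frac{440}{353} \left(- \frac{1}{121}\right) + 274\right) = 80 \left(- \frac{40}{3883} + 274\right) = 80 \cdot \frac{1063902}{3883} = \frac{85112160}{3883}$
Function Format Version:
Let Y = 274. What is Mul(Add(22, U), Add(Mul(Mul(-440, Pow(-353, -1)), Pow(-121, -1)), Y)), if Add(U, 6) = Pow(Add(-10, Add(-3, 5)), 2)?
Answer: Rational(85112160, 3883) ≈ 21919.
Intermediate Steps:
U = 58 (U = Add(-6, Pow(Add(-10, Add(-3, 5)), 2)) = Add(-6, Pow(Add(-10, 2), 2)) = Add(-6, Pow(-8, 2)) = Add(-6, 64) = 58)
Mul(Add(22, U), Add(Mul(Mul(-440, Pow(-353, -1)), Pow(-121, -1)), Y)) = Mul(Add(22, 58), Add(Mul(Mul(-440, Pow(-353, -1)), Pow(-121, -1)), 274)) = Mul(80, Add(Mul(Mul(-440, Rational(-1, 353)), Rational(-1, 121)), 274)) = Mul(80, Add(Mul(Rational(440, 353), Rational(-1, 121)), 274)) = Mul(80, Add(Rational(-40, 3883), 274)) = Mul(80, Rational(1063902, 3883)) = Rational(85112160, 3883)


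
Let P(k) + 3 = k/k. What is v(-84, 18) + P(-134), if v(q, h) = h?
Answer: 16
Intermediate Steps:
P(k) = -2 (P(k) = -3 + k/k = -3 + 1 = -2)
v(-84, 18) + P(-134) = 18 - 2 = 16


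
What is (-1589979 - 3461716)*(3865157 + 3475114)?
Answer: -37080810309345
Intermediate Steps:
(-1589979 - 3461716)*(3865157 + 3475114) = -5051695*7340271 = -37080810309345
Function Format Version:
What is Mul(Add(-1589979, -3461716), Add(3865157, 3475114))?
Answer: -37080810309345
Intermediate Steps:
Mul(Add(-1589979, -3461716), Add(3865157, 3475114)) = Mul(-5051695, 7340271) = -37080810309345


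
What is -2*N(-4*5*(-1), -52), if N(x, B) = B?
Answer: 104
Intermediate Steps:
-2*N(-4*5*(-1), -52) = -2*(-52) = 104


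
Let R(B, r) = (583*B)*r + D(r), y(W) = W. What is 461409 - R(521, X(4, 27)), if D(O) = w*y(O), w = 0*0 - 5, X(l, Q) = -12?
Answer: 4106265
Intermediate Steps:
w = -5 (w = 0 - 5 = -5)
D(O) = -5*O
R(B, r) = -5*r + 583*B*r (R(B, r) = (583*B)*r - 5*r = 583*B*r - 5*r = -5*r + 583*B*r)
461409 - R(521, X(4, 27)) = 461409 - (-12)*(-5 + 583*521) = 461409 - (-12)*(-5 + 303743) = 461409 - (-12)*303738 = 461409 - 1*(-3644856) = 461409 + 3644856 = 4106265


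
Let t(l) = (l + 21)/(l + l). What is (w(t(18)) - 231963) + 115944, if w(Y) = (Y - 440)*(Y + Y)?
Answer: -8421839/72 ≈ -1.1697e+5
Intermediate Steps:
t(l) = (21 + l)/(2*l) (t(l) = (21 + l)/((2*l)) = (21 + l)*(1/(2*l)) = (21 + l)/(2*l))
w(Y) = 2*Y*(-440 + Y) (w(Y) = (-440 + Y)*(2*Y) = 2*Y*(-440 + Y))
(w(t(18)) - 231963) + 115944 = (2*((½)*(21 + 18)/18)*(-440 + (½)*(21 + 18)/18) - 231963) + 115944 = (2*((½)*(1/18)*39)*(-440 + (½)*(1/18)*39) - 231963) + 115944 = (2*(13/12)*(-440 + 13/12) - 231963) + 115944 = (2*(13/12)*(-5267/12) - 231963) + 115944 = (-68471/72 - 231963) + 115944 = -16769807/72 + 115944 = -8421839/72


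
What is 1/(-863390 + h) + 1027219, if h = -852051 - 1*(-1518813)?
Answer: 201980017531/196628 ≈ 1.0272e+6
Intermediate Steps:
h = 666762 (h = -852051 + 1518813 = 666762)
1/(-863390 + h) + 1027219 = 1/(-863390 + 666762) + 1027219 = 1/(-196628) + 1027219 = -1/196628 + 1027219 = 201980017531/196628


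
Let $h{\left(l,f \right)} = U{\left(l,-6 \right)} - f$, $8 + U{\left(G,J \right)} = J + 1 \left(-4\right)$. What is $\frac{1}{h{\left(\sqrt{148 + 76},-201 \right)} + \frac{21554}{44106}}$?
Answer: $\frac{22053}{4046476} \approx 0.0054499$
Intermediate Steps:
$U{\left(G,J \right)} = -12 + J$ ($U{\left(G,J \right)} = -8 + \left(J + 1 \left(-4\right)\right) = -8 + \left(J - 4\right) = -8 + \left(-4 + J\right) = -12 + J$)
$h{\left(l,f \right)} = -18 - f$ ($h{\left(l,f \right)} = \left(-12 - 6\right) - f = -18 - f$)
$\frac{1}{h{\left(\sqrt{148 + 76},-201 \right)} + \frac{21554}{44106}} = \frac{1}{\left(-18 - -201\right) + \frac{21554}{44106}} = \frac{1}{\left(-18 + 201\right) + 21554 \cdot \frac{1}{44106}} = \frac{1}{183 + \frac{10777}{22053}} = \frac{1}{\frac{4046476}{22053}} = \frac{22053}{4046476}$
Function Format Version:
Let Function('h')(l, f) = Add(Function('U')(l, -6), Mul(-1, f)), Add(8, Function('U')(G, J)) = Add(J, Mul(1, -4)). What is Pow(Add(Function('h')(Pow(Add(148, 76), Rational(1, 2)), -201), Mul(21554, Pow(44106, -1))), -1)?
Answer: Rational(22053, 4046476) ≈ 0.0054499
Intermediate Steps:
Function('U')(G, J) = Add(-12, J) (Function('U')(G, J) = Add(-8, Add(J, Mul(1, -4))) = Add(-8, Add(J, -4)) = Add(-8, Add(-4, J)) = Add(-12, J))
Function('h')(l, f) = Add(-18, Mul(-1, f)) (Function('h')(l, f) = Add(Add(-12, -6), Mul(-1, f)) = Add(-18, Mul(-1, f)))
Pow(Add(Function('h')(Pow(Add(148, 76), Rational(1, 2)), -201), Mul(21554, Pow(44106, -1))), -1) = Pow(Add(Add(-18, Mul(-1, -201)), Mul(21554, Pow(44106, -1))), -1) = Pow(Add(Add(-18, 201), Mul(21554, Rational(1, 44106))), -1) = Pow(Add(183, Rational(10777, 22053)), -1) = Pow(Rational(4046476, 22053), -1) = Rational(22053, 4046476)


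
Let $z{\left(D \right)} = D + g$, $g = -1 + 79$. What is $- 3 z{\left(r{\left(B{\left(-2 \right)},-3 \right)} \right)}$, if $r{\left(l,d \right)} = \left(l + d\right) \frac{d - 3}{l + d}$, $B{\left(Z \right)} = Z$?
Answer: $-216$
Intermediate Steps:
$g = 78$
$r{\left(l,d \right)} = -3 + d$ ($r{\left(l,d \right)} = \left(d + l\right) \frac{-3 + d}{d + l} = -3 + d$)
$z{\left(D \right)} = 78 + D$ ($z{\left(D \right)} = D + 78 = 78 + D$)
$- 3 z{\left(r{\left(B{\left(-2 \right)},-3 \right)} \right)} = - 3 \left(78 - 6\right) = \left(-3\right) 72 = -216$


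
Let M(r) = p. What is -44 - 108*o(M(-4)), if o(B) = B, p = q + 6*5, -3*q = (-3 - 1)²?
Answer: -2708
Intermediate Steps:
q = -16/3 (q = -(-3 - 1)²/3 = -⅓*(-4)² = -⅓*16 = -16/3 ≈ -5.3333)
p = 74/3 (p = -16/3 + 6*5 = -16/3 + 30 = 74/3 ≈ 24.667)
M(r) = 74/3
-44 - 108*o(M(-4)) = -44 - 108*74/3 = -44 - 2664 = -2708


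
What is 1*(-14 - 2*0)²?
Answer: 196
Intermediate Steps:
1*(-14 - 2*0)² = 1*(-14 + 0)² = 1*(-14)² = 1*196 = 196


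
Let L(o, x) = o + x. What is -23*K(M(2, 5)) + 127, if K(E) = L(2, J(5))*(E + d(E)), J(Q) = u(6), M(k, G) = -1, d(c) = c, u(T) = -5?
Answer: -11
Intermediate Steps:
J(Q) = -5
K(E) = -6*E (K(E) = (2 - 5)*(E + E) = -6*E)
-23*K(M(2, 5)) + 127 = -(-138)*(-1) + 127 = -23*6 + 127 = -138 + 127 = -11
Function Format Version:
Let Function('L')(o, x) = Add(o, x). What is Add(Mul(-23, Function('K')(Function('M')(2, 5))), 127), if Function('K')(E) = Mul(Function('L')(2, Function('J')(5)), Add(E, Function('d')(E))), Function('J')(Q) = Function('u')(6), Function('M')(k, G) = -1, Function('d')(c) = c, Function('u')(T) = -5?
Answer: -11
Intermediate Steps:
Function('J')(Q) = -5
Function('K')(E) = Mul(-6, E) (Function('K')(E) = Mul(Add(2, -5), Add(E, E)) = Mul(-3, Mul(2, E)) = Mul(-6, E))
Add(Mul(-23, Function('K')(Function('M')(2, 5))), 127) = Add(Mul(-23, Mul(-6, -1)), 127) = Add(Mul(-23, 6), 127) = Add(-138, 127) = -11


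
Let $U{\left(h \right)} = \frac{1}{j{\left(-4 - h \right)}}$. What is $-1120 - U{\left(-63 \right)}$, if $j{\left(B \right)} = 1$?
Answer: $-1121$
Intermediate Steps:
$U{\left(h \right)} = 1$ ($U{\left(h \right)} = 1^{-1} = 1$)
$-1120 - U{\left(-63 \right)} = -1120 - 1 = -1121$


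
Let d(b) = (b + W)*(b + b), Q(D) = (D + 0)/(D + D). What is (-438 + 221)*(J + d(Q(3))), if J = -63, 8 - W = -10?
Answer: 19313/2 ≈ 9656.5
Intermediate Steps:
W = 18 (W = 8 - 1*(-10) = 8 + 10 = 18)
Q(D) = ½ (Q(D) = D/((2*D)) = D*(1/(2*D)) = ½)
d(b) = 2*b*(18 + b) (d(b) = (b + 18)*(b + b) = (18 + b)*(2*b) = 2*b*(18 + b))
(-438 + 221)*(J + d(Q(3))) = (-438 + 221)*(-63 + 2*(½)*(18 + ½)) = -217*(-63 + 2*(½)*(37/2)) = -217*(-63 + 37/2) = -217*(-89/2) = 19313/2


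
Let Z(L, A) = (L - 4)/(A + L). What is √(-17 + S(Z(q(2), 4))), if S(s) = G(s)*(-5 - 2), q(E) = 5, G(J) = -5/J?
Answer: √298 ≈ 17.263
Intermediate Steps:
Z(L, A) = (-4 + L)/(A + L)
S(s) = 35/s (S(s) = (-5/s)*(-5 - 2) = -5/s*(-7) = 35/s)
√(-17 + S(Z(q(2), 4))) = √(-17 + 35/(((-4 + 5)/(4 + 5)))) = √(-17 + 35/((1/9))) = √(-17 + 35/(((⅑)*1))) = √(-17 + 35/(⅑)) = √(-17 + 35*9) = √(-17 + 315) = √298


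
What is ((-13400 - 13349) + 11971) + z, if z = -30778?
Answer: -45556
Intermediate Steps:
((-13400 - 13349) + 11971) + z = ((-13400 - 13349) + 11971) - 30778 = (-26749 + 11971) - 30778 = -14778 - 30778 = -45556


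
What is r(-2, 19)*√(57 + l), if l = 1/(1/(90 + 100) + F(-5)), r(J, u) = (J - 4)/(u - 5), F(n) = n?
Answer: -3*√51153947/6643 ≈ -3.2300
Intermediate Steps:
r(J, u) = (-4 + J)/(-5 + u)
l = -190/949 (l = 1/(1/(90 + 100) - 5) = 1/(1/190 - 5) = 1/(-949/190) = -190/949 ≈ -0.20021)
r(-2, 19)*√(57 + l) = ((-4 - 2)/(-5 + 19))*√(57 - 190/949) = (-6/14)*√(53903/949) = ((1/14)*(-6))*(√51153947/949) = -3*√51153947/6643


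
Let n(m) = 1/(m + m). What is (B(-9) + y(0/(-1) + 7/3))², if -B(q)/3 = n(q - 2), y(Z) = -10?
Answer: 47089/484 ≈ 97.291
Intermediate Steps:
n(m) = 1/(2*m)
B(q) = -3/(2*(-2 + q)) (B(q) = -3/(2*(q - 2)) = -3/(2*(-2 + q)))
(B(-9) + y(0/(-1) + 7/3))² = (-3/(-4 + 2*(-9)) - 10)² = (-3/(-4 - 18) - 10)² = (-3/(-22) - 10)² = (-3*(-1/22) - 10)² = (3/22 - 10)² = (-217/22)² = 47089/484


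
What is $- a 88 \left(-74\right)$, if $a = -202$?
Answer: $-1315424$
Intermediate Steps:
$- a 88 \left(-74\right) = - \left(-202\right) 88 \left(-74\right) = - \left(-17776\right) \left(-74\right) = \left(-1\right) 1315424 = -1315424$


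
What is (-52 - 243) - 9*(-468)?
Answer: 3917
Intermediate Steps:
(-52 - 243) - 9*(-468) = -295 + 4212 = 3917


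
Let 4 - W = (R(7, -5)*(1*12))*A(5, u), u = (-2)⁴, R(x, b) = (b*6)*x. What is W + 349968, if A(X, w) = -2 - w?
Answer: 304612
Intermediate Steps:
R(x, b) = 6*b*x (R(x, b) = (6*b)*x = 6*b*x)
u = 16
W = -45356 (W = 4 - (6*(-5)*7)*(1*12)*(-2 - 1*16) = 4 - (-210*12)*(-2 - 16) = 4 - (-2520)*(-18) = 4 - 1*45360 = 4 - 45360 = -45356)
W + 349968 = -45356 + 349968 = 304612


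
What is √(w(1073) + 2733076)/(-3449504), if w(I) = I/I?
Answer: -√2733077/3449504 ≈ -0.00047926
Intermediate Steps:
w(I) = 1
√(w(1073) + 2733076)/(-3449504) = √(1 + 2733076)/(-3449504) = √2733077*(-1/3449504) = -√2733077/3449504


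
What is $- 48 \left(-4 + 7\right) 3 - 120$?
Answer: $-552$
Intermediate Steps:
$- 48 \left(-4 + 7\right) 3 - 120 = - 48 \cdot 3 \cdot 3 - 120 = \left(-48\right) 9 - 120 = -432 - 120 = -552$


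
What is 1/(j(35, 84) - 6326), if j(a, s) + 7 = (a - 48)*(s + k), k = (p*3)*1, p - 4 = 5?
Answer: -1/7776 ≈ -0.00012860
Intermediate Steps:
p = 9 (p = 4 + 5 = 9)
k = 27 (k = (9*3)*1 = 27*1 = 27)
j(a, s) = -7 + (-48 + a)*(27 + s) (j(a, s) = -7 + (a - 48)*(s + 27) = -7 + (-48 + a)*(27 + s))
1/(j(35, 84) - 6326) = 1/((-1303 - 48*84 + 27*35 + 35*84) - 6326) = 1/((-1303 - 4032 + 945 + 2940) - 6326) = 1/(-1450 - 6326) = 1/(-7776) = -1/7776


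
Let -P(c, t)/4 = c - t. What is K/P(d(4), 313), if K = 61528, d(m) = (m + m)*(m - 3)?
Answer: 15382/305 ≈ 50.433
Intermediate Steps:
d(m) = 2*m*(-3 + m) (d(m) = (2*m)*(-3 + m) = 2*m*(-3 + m))
P(c, t) = -4*c + 4*t (P(c, t) = -4*(c - t) = -4*c + 4*t)
K/P(d(4), 313) = 61528/(-8*4*(-3 + 4) + 4*313) = 61528/(-8*4 + 1252) = 61528/(-4*8 + 1252) = 61528/(-32 + 1252) = 61528/1220 = 61528*(1/1220) = 15382/305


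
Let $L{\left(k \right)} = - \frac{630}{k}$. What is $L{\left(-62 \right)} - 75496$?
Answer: $- \frac{2340061}{31} \approx -75486.0$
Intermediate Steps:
$L{\left(-62 \right)} - 75496 = - \frac{630}{-62} - 75496 = \left(-630\right) \left(- \frac{1}{62}\right) - 75496 = \frac{315}{31} - 75496 = - \frac{2340061}{31}$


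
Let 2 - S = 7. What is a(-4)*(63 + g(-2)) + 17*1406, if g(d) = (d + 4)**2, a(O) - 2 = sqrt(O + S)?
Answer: 24036 + 201*I ≈ 24036.0 + 201.0*I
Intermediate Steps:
S = -5 (S = 2 - 1*7 = 2 - 7 = -5)
a(O) = 2 + sqrt(-5 + O) (a(O) = 2 + sqrt(O - 5) = 2 + sqrt(-5 + O))
g(d) = (4 + d)**2
a(-4)*(63 + g(-2)) + 17*1406 = (2 + sqrt(-5 - 4))*(63 + (4 - 2)**2) + 17*1406 = (2 + sqrt(-9))*(63 + 2**2) + 23902 = (2 + 3*I)*(63 + 4) + 23902 = (2 + 3*I)*67 + 23902 = (134 + 201*I) + 23902 = 24036 + 201*I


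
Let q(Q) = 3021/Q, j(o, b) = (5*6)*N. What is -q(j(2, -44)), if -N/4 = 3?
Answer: 1007/120 ≈ 8.3917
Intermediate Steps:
N = -12 (N = -4*3 = -12)
j(o, b) = -360 (j(o, b) = (5*6)*(-12) = 30*(-12) = -360)
-q(j(2, -44)) = -3021/(-360) = -3021*(-1)/360 = -1*(-1007/120) = 1007/120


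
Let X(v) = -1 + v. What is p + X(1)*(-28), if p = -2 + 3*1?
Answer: 1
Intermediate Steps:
p = 1 (p = -2 + 3 = 1)
p + X(1)*(-28) = 1 + (-1 + 1)*(-28) = 1 + 0*(-28) = 1 + 0 = 1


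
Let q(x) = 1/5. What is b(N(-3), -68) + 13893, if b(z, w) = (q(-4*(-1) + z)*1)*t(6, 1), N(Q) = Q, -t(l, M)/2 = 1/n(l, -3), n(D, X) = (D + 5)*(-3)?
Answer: 2292347/165 ≈ 13893.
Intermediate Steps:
n(D, X) = -15 - 3*D (n(D, X) = (5 + D)*(-3) = -15 - 3*D)
t(l, M) = -2/(-15 - 3*l)
q(x) = ⅕
b(z, w) = 2/165 (b(z, w) = ((⅕)*1)*(2/(3*(5 + 6))) = ((⅔)/11)/5 = ((⅔)*(1/11))/5 = (⅕)*(2/33) = 2/165)
b(N(-3), -68) + 13893 = 2/165 + 13893 = 2292347/165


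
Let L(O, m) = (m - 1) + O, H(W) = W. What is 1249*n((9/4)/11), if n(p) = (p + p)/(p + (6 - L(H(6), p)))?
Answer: 11241/22 ≈ 510.95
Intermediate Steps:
L(O, m) = -1 + O + m (L(O, m) = (-1 + m) + O = -1 + O + m)
n(p) = 2*p (n(p) = (p + p)/(p + (6 - (-1 + 6 + p))) = (2*p)/(p + (6 - (5 + p))) = (2*p)/(p + (6 + (-5 - p))) = (2*p)/(p + (1 - p)) = (2*p)/1 = (2*p)*1 = 2*p)
1249*n((9/4)/11) = 1249*(2*((9/4)/11)) = 1249*(2*((9*(¼))*(1/11))) = 1249*(2*((9/4)*(1/11))) = 1249*(2*(9/44)) = 1249*(9/22) = 11241/22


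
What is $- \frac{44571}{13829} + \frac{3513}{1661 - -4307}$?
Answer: $- \frac{217418451}{82531472} \approx -2.6344$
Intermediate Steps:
$- \frac{44571}{13829} + \frac{3513}{1661 - -4307} = \left(-44571\right) \frac{1}{13829} + \frac{3513}{1661 + 4307} = - \frac{44571}{13829} + \frac{3513}{5968} = - \frac{217418451}{82531472}$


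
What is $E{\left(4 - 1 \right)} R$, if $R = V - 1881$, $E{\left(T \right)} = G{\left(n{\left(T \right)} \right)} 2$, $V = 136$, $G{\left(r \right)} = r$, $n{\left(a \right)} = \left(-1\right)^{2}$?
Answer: $-3490$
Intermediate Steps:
$n{\left(a \right)} = 1$
$E{\left(T \right)} = 2$ ($E{\left(T \right)} = 1 \cdot 2 = 2$)
$R = -1745$ ($R = 136 - 1881 = -1745$)
$E{\left(4 - 1 \right)} R = 2 \left(-1745\right) = -3490$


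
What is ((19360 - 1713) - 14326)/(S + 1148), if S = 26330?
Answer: 3321/27478 ≈ 0.12086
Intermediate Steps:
((19360 - 1713) - 14326)/(S + 1148) = ((19360 - 1713) - 14326)/(26330 + 1148) = (17647 - 14326)/27478 = 3321*(1/27478) = 3321/27478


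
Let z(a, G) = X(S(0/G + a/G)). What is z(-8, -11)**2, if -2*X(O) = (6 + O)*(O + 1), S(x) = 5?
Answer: 1089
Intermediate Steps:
X(O) = -(1 + O)*(6 + O)/2 (X(O) = -(6 + O)*(O + 1)/2 = -(6 + O)*(1 + O)/2 = -(1 + O)*(6 + O)/2)
z(a, G) = -33 (z(a, G) = -3 - 7/2*5 - 1/2*5**2 = -3 - 35/2 - 1/2*25 = -3 - 35/2 - 25/2 = -33)
z(-8, -11)**2 = (-33)**2 = 1089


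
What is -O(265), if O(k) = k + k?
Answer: -530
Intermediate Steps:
O(k) = 2*k
-O(265) = -2*265 = -1*530 = -530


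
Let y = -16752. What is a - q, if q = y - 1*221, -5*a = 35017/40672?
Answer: 3451594263/203360 ≈ 16973.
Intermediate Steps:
a = -35017/203360 (a = -35017/(5*40672) = -⅕*35017/40672 = -35017/203360 ≈ -0.17219)
q = -16973 (q = -16752 - 1*221 = -16752 - 221 = -16973)
a - q = -35017/203360 - 1*(-16973) = -35017/203360 + 16973 = 3451594263/203360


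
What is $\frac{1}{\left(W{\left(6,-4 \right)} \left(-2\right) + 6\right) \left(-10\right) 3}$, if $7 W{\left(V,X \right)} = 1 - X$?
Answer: $- \frac{7}{960} \approx -0.0072917$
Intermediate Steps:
$W{\left(V,X \right)} = \frac{1}{7} - \frac{X}{7}$ ($W{\left(V,X \right)} = \frac{1 - X}{7} = \frac{1}{7} - \frac{X}{7}$)
$\frac{1}{\left(W{\left(6,-4 \right)} \left(-2\right) + 6\right) \left(-10\right) 3} = \frac{1}{\left(\left(\frac{1}{7} - - \frac{4}{7}\right) \left(-2\right) + 6\right) \left(-10\right) 3} = \frac{1}{\left(\left(\frac{1}{7} + \frac{4}{7}\right) \left(-2\right) + 6\right) \left(-10\right) 3} = \frac{1}{\left(\frac{5}{7} \left(-2\right) + 6\right) \left(-10\right) 3} = \frac{1}{\left(- \frac{10}{7} + 6\right) \left(-10\right) 3} = \frac{1}{\frac{32}{7} \left(-10\right) 3} = \frac{1}{\left(- \frac{320}{7}\right) 3} = \frac{1}{- \frac{960}{7}} = - \frac{7}{960}$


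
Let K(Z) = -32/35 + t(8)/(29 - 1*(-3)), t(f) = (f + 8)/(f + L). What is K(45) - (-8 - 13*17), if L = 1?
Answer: 143729/630 ≈ 228.14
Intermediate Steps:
t(f) = (8 + f)/(1 + f) (t(f) = (f + 8)/(f + 1) = (8 + f)/(1 + f))
K(Z) = -541/630 (K(Z) = -32/35 + ((8 + 8)/(1 + 8))/(29 - 1*(-3)) = -32*1/35 + (16/9)/(29 + 3) = -32/35 + ((⅑)*16)/32 = -32/35 + (16/9)*(1/32) = -32/35 + 1/18 = -541/630)
K(45) - (-8 - 13*17) = -541/630 - (-8 - 13*17) = -541/630 - (-8 - 221) = -541/630 - 1*(-229) = -541/630 + 229 = 143729/630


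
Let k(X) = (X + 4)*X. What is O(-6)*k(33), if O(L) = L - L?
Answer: 0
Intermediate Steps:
O(L) = 0
k(X) = X*(4 + X) (k(X) = (4 + X)*X = X*(4 + X))
O(-6)*k(33) = 0*(33*(4 + 33)) = 0*(33*37) = 0*1221 = 0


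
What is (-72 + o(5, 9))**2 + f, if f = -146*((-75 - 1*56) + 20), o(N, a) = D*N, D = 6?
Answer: 17970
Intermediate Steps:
o(N, a) = 6*N
f = 16206 (f = -146*((-75 - 56) + 20) = -146*(-131 + 20) = -146*(-111) = 16206)
(-72 + o(5, 9))**2 + f = (-72 + 6*5)**2 + 16206 = (-72 + 30)**2 + 16206 = (-42)**2 + 16206 = 1764 + 16206 = 17970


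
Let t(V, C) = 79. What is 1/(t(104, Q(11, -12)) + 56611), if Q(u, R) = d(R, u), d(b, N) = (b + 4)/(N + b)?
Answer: 1/56690 ≈ 1.7640e-5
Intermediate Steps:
d(b, N) = (4 + b)/(N + b)
Q(u, R) = (4 + R)/(R + u) (Q(u, R) = (4 + R)/(u + R) = (4 + R)/(R + u))
1/(t(104, Q(11, -12)) + 56611) = 1/(79 + 56611) = 1/56690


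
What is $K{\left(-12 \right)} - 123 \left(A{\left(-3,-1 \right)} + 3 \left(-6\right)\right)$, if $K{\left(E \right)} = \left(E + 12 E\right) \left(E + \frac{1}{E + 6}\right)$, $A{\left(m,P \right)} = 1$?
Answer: $3989$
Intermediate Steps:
$K{\left(E \right)} = 13 E \left(E + \frac{1}{6 + E}\right)$
$K{\left(-12 \right)} - 123 \left(A{\left(-3,-1 \right)} + 3 \left(-6\right)\right) = 13 \left(-12\right) \frac{1}{6 - 12} \left(1 + \left(-12\right)^{2} + 6 \left(-12\right)\right) - 123 \left(1 + 3 \left(-6\right)\right) = 13 \left(-12\right) \frac{1}{-6} \left(1 + 144 - 72\right) - 123 \left(1 - 18\right) = 13 \left(-12\right) \left(- \frac{1}{6}\right) 73 - -2091 = 1898 + 2091 = 3989$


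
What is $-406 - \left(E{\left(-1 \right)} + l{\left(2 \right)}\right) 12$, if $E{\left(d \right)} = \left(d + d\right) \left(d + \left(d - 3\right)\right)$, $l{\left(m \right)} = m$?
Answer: $-550$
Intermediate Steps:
$E{\left(d \right)} = 2 d \left(-3 + 2 d\right)$ ($E{\left(d \right)} = 2 d \left(d + \left(d - 3\right)\right) = 2 d \left(d + \left(-3 + d\right)\right) = 2 d \left(-3 + 2 d\right)$)
$-406 - \left(E{\left(-1 \right)} + l{\left(2 \right)}\right) 12 = -406 - \left(2 \left(-1\right) \left(-3 + 2 \left(-1\right)\right) + 2\right) 12 = -406 - \left(2 \left(-1\right) \left(-3 - 2\right) + 2\right) 12 = -406 - \left(2 \left(-1\right) \left(-5\right) + 2\right) 12 = -406 - \left(10 + 2\right) 12 = -406 - 12 \cdot 12 = -406 - 144 = -550$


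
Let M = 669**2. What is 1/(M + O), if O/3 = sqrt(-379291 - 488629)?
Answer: 49729/22257628889 - 4*I*sqrt(54245)/66772886667 ≈ 2.2342e-6 - 1.3952e-8*I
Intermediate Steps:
O = 12*I*sqrt(54245) (O = 3*sqrt(-379291 - 488629) = 3*sqrt(-867920) = 3*(4*I*sqrt(54245)) = 12*I*sqrt(54245) ≈ 2794.9*I)
M = 447561
1/(M + O) = 1/(447561 + 12*I*sqrt(54245))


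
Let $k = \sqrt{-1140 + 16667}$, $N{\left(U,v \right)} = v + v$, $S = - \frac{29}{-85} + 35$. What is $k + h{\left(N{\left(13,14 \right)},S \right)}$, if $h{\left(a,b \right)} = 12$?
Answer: $12 + \sqrt{15527} \approx 136.61$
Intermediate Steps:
$S = \frac{3004}{85}$ ($S = \left(-29\right) \left(- \frac{1}{85}\right) + 35 = \frac{29}{85} + 35 = \frac{3004}{85} \approx 35.341$)
$N{\left(U,v \right)} = 2 v$
$k = \sqrt{15527} \approx 124.61$
$k + h{\left(N{\left(13,14 \right)},S \right)} = \sqrt{15527} + 12 = 12 + \sqrt{15527}$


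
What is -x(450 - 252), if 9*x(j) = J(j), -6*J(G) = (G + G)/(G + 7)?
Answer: 22/615 ≈ 0.035772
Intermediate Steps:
J(G) = -G/(3*(7 + G)) (J(G) = -(G + G)/(6*(G + 7)) = -2*G/(6*(7 + G)) = -G/(3*(7 + G)))
x(j) = -j/(9*(21 + 3*j)) (x(j) = (-j/(21 + 3*j))/9 = -j/(9*(21 + 3*j)))
-x(450 - 252) = -(-1)*(450 - 252)/(189 + 27*(450 - 252)) = -(-1)*198/(189 + 27*198) = -(-1)*198/(189 + 5346) = -(-1)*198/5535 = -1*(-22/615) = 22/615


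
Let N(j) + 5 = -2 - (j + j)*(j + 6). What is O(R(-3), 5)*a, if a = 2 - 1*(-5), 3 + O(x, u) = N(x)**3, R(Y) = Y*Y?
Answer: -148777552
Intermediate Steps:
R(Y) = Y**2
N(j) = -7 - 2*j*(6 + j) (N(j) = -5 + (-2 - (j + j)*(j + 6)) = -5 + (-2 - 2*j*(6 + j)) = -7 - 2*j*(6 + j))
O(x, u) = -3 + (-7 - 12*x - 2*x**2)**3
a = 7 (a = 2 + 5 = 7)
O(R(-3), 5)*a = (-3 - (7 + 2*((-3)**2)**2 + 12*(-3)**2)**3)*7 = (-3 - (7 + 2*9**2 + 12*9)**3)*7 = (-3 - (7 + 2*81 + 108)**3)*7 = (-3 - (7 + 162 + 108)**3)*7 = (-3 - 1*277**3)*7 = (-3 - 1*21253933)*7 = (-3 - 21253933)*7 = -21253936*7 = -148777552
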